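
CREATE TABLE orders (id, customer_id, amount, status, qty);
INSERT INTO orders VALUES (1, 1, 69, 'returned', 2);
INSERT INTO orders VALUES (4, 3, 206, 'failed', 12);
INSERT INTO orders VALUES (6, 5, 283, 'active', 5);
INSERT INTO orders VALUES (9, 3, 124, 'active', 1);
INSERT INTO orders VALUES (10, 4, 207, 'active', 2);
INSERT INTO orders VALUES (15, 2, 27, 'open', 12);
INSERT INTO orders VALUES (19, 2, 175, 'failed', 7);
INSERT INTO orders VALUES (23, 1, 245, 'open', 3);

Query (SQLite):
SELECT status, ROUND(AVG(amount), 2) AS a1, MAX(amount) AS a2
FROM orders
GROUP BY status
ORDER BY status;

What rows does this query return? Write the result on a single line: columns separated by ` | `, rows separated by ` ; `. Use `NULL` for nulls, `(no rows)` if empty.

Group orders by status.
Per group compute: ROUND(AVG(amount), 2), MAX(amount).
  active: ids {6, 9, 10} → ROUND(AVG(amount), 2)=204.67, MAX(amount)=283
  failed: ids {4, 19} → ROUND(AVG(amount), 2)=190.5, MAX(amount)=206
  open: ids {15, 23} → ROUND(AVG(amount), 2)=136, MAX(amount)=245
  returned: ids {1} → ROUND(AVG(amount), 2)=69, MAX(amount)=69

active | 204.67 | 283 ; failed | 190.5 | 206 ; open | 136 | 245 ; returned | 69 | 69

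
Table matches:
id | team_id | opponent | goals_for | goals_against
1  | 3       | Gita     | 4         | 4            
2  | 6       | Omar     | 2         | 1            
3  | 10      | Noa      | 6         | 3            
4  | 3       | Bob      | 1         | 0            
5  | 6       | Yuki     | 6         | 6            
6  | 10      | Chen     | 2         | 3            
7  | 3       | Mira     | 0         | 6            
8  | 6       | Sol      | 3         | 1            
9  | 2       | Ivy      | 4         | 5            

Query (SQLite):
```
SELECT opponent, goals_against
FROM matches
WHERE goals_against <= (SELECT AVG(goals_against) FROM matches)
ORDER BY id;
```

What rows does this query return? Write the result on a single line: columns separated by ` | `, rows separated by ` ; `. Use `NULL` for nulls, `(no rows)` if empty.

Omar | 1 ; Noa | 3 ; Bob | 0 ; Chen | 3 ; Sol | 1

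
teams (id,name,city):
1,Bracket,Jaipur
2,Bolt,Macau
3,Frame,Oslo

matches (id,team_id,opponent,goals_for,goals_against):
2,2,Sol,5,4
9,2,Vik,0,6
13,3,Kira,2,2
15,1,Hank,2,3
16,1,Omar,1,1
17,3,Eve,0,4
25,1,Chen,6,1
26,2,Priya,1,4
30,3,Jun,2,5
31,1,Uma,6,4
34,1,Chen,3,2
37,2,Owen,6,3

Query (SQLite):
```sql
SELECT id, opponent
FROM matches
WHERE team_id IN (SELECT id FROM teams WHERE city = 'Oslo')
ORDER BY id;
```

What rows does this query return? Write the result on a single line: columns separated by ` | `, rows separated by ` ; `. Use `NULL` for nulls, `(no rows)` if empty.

13 | Kira ; 17 | Eve ; 30 | Jun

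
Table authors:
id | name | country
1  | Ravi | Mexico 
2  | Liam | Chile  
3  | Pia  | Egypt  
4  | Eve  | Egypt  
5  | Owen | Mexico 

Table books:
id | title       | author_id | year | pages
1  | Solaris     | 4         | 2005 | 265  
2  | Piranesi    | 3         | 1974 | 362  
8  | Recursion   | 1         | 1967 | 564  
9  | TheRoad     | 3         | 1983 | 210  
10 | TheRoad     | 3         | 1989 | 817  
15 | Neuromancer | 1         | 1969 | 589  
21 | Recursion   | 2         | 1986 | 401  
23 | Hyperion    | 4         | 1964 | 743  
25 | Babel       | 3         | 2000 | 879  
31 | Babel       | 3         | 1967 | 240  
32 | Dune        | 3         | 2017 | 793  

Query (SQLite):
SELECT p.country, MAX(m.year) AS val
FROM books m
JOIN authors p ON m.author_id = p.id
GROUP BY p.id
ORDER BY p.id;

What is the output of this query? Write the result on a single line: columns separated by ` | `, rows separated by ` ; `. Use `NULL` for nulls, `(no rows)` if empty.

Mexico | 1969 ; Chile | 1986 ; Egypt | 2017 ; Egypt | 2005

Join each books row to its authors via author_id.
Group joined rows by authors.id; compute MAX(m.year) per group.
  1: ids {8, 15} → MAX(m.year)=1969
  2: ids {21} → MAX(m.year)=1986
  3: ids {2, 9, 10, 25, 31, 32} → MAX(m.year)=2017
  4: ids {1, 23} → MAX(m.year)=2005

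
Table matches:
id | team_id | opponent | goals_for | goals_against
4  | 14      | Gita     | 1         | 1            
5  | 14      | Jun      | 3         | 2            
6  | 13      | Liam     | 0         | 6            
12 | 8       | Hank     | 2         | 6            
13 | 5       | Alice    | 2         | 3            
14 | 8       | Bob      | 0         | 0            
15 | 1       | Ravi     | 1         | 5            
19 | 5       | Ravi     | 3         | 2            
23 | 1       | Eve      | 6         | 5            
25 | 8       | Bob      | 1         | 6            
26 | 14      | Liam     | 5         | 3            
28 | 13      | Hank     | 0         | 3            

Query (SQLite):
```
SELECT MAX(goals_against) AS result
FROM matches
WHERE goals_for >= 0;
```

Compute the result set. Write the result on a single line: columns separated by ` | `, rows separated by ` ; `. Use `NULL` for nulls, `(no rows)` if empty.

Rows where goals_for >= 0 → goals_against values: [1, 2, 6, 6, 3, 0, 5, 2, 5, 6, 3, 3].
MAX of non-NULL values = 6.

6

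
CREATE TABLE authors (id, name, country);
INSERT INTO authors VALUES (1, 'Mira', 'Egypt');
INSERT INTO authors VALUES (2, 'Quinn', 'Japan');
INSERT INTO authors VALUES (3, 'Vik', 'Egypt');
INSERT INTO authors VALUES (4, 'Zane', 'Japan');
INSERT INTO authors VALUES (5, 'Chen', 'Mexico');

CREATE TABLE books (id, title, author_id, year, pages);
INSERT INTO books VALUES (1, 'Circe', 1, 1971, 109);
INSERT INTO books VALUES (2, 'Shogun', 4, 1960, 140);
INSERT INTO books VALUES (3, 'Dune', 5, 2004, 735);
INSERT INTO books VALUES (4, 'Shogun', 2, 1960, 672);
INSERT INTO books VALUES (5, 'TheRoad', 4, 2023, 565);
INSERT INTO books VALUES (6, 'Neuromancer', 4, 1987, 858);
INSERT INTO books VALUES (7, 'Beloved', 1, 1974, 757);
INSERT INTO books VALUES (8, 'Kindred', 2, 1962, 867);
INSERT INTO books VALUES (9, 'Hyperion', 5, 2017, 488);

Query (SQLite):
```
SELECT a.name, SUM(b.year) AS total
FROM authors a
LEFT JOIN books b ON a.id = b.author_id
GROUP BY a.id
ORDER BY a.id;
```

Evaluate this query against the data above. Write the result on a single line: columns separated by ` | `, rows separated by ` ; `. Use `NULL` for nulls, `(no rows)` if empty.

LEFT JOIN keeps every authors row; unmatched ones get NULL for books columns.
Group by authors.id and compute SUM(b.year). SUM over an all-NULL group is NULL.
  1: ids {1, 7} → SUM(b.year)=3945
  2: ids {4, 8} → SUM(b.year)=3922
  3: ids {—} → SUM(b.year)=NULL
  4: ids {2, 5, 6} → SUM(b.year)=5970
  5: ids {3, 9} → SUM(b.year)=4021

Mira | 3945 ; Quinn | 3922 ; Vik | NULL ; Zane | 5970 ; Chen | 4021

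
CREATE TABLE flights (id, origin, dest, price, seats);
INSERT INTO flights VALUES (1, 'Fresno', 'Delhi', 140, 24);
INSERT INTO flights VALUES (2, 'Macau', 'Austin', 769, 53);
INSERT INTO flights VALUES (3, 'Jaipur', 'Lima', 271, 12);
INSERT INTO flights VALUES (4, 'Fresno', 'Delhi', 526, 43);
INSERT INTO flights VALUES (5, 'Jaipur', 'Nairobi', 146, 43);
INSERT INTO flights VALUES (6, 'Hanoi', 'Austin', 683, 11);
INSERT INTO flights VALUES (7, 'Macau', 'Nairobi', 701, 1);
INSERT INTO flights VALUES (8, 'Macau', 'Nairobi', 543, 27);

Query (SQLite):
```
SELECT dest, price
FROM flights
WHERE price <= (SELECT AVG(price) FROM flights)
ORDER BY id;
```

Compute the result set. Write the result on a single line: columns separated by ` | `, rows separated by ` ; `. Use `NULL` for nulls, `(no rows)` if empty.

Scalar subquery: AVG(price) over all flights rows = 472.375.
Keep rows where price <= that value.

Delhi | 140 ; Lima | 271 ; Nairobi | 146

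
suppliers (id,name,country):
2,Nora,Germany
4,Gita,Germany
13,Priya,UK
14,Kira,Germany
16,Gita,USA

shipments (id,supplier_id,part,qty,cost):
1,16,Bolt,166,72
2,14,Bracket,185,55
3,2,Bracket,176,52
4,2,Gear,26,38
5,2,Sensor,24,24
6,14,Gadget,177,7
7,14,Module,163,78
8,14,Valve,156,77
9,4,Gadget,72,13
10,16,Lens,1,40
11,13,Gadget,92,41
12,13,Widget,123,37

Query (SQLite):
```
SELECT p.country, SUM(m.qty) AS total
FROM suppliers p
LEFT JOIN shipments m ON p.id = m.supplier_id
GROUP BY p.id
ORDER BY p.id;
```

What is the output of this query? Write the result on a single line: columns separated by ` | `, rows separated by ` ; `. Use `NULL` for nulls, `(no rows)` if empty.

Germany | 226 ; Germany | 72 ; UK | 215 ; Germany | 681 ; USA | 167

LEFT JOIN keeps every suppliers row; unmatched ones get NULL for shipments columns.
Group by suppliers.id and compute SUM(m.qty). SUM over an all-NULL group is NULL.
  2: ids {3, 4, 5} → SUM(m.qty)=226
  4: ids {9} → SUM(m.qty)=72
  13: ids {11, 12} → SUM(m.qty)=215
  14: ids {2, 6, 7, 8} → SUM(m.qty)=681
  16: ids {1, 10} → SUM(m.qty)=167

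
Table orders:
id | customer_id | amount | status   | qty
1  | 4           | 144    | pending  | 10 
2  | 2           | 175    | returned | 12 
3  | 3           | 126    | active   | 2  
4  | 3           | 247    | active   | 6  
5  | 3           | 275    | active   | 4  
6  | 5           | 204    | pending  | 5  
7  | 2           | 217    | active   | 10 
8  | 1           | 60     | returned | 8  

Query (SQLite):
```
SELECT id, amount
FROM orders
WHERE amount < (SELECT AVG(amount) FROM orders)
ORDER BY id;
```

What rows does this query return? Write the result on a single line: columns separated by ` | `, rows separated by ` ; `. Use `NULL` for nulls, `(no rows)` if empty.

1 | 144 ; 2 | 175 ; 3 | 126 ; 8 | 60

Scalar subquery: AVG(amount) over all orders rows = 181.0.
Keep rows where amount < that value.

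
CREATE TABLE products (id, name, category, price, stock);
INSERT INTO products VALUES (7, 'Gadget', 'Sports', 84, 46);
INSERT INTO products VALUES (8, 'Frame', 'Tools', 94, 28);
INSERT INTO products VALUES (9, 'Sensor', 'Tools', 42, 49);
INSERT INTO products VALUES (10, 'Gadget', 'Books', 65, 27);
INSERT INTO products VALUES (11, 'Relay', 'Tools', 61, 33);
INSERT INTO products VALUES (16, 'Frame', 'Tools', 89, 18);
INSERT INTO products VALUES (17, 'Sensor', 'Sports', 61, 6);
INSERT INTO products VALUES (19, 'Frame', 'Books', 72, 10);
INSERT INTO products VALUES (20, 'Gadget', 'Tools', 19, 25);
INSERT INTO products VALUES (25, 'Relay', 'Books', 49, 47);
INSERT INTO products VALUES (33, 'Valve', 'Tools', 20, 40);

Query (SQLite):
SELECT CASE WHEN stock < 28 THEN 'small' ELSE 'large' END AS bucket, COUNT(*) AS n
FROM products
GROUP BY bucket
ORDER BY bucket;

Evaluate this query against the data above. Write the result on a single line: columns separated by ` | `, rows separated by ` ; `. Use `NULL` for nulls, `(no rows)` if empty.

Bucket rows by stock < 28 → 'small' else 'large'; count each bucket.

large | 6 ; small | 5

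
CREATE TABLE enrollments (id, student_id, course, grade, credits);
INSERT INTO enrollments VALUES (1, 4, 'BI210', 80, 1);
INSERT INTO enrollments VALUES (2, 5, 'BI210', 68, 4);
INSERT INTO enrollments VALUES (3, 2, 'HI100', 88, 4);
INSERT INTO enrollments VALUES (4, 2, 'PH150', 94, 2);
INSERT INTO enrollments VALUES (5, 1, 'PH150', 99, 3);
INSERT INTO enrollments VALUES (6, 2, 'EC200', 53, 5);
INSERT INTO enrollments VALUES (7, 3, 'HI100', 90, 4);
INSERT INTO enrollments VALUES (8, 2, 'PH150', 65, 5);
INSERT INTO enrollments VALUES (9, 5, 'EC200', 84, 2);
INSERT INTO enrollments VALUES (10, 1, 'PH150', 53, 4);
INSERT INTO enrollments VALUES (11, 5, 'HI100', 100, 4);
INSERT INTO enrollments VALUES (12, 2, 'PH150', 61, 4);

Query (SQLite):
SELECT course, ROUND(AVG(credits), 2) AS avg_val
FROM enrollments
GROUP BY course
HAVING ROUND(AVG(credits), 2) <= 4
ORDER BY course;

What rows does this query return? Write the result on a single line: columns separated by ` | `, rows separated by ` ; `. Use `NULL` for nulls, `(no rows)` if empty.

Partition enrollments by course; compute ROUND(AVG(credits), 2) within each group.
HAVING: keep groups where ROUND(AVG(credits), 2) <= 4.
  BI210: ids {1, 2} → ROUND(AVG(credits), 2)=2.5
  EC200: ids {6, 9} → ROUND(AVG(credits), 2)=3.5
  HI100: ids {3, 7, 11} → ROUND(AVG(credits), 2)=4
  PH150: ids {4, 5, 8, 10, 12} → ROUND(AVG(credits), 2)=3.6

BI210 | 2.5 ; EC200 | 3.5 ; HI100 | 4 ; PH150 | 3.6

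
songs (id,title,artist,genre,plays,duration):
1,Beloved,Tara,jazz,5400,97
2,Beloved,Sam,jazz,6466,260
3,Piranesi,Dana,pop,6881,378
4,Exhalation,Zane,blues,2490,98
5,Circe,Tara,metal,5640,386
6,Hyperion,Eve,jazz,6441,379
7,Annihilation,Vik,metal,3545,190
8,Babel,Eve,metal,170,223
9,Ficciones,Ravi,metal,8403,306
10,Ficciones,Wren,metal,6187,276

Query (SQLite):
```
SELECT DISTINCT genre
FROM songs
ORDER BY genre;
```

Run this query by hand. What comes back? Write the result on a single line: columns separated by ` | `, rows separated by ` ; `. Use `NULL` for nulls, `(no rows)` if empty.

blues ; jazz ; metal ; pop

Collect distinct genre values from songs.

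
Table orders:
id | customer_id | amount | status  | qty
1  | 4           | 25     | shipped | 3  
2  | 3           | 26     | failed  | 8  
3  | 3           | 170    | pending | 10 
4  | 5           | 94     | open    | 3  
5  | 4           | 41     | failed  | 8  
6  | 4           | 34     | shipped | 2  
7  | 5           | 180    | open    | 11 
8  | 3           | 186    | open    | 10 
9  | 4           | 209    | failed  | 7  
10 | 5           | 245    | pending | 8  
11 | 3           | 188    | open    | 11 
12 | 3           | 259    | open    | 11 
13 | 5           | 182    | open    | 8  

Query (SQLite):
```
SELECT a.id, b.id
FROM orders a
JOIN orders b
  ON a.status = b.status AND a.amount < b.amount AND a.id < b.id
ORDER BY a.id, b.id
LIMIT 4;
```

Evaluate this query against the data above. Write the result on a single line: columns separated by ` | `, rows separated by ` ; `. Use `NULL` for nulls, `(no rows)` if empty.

1 | 6 ; 2 | 5 ; 2 | 9 ; 3 | 10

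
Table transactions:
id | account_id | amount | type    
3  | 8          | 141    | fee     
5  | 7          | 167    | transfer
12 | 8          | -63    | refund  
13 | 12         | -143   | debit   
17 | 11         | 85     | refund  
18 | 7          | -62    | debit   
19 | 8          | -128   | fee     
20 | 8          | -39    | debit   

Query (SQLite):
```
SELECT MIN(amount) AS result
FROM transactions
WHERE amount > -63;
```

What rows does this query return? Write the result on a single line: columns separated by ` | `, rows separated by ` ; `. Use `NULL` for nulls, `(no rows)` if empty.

-62

Rows where amount > -63 → amount values: [141, 167, 85, -62, -39].
MIN of non-NULL values = -62.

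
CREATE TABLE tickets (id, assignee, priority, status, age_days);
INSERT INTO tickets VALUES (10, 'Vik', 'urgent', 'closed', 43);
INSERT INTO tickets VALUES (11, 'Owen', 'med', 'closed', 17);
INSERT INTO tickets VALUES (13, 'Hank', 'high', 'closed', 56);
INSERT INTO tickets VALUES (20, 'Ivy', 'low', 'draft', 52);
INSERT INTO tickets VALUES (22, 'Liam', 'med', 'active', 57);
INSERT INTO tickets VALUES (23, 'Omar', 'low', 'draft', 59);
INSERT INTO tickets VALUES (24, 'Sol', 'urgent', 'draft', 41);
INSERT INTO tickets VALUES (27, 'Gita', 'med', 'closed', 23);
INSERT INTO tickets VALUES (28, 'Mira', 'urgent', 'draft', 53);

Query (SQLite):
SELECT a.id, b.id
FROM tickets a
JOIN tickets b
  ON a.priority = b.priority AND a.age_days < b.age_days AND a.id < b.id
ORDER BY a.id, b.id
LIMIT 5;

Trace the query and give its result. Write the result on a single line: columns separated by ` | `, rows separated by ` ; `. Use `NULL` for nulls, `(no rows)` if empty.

10 | 28 ; 11 | 22 ; 11 | 27 ; 20 | 23 ; 24 | 28

Pairs (a,b) with same priority, a.age_days < b.age_days, a.id < b.id.
priority groups: high:{13} low:{20,23} med:{11,22,27} urgent:{10,24,28}
Ordered by (a.id, b.id); first 5.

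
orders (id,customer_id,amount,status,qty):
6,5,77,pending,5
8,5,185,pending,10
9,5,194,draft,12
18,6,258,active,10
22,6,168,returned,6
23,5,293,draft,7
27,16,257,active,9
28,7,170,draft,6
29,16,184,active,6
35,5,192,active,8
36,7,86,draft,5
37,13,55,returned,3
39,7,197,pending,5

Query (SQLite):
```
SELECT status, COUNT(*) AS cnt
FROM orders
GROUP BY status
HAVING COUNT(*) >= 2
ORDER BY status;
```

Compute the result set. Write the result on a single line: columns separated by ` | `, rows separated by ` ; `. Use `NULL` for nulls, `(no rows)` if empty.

Partition orders by status; compute COUNT(*) within each group.
HAVING: keep groups with count ≥ 2.
  active: ids {18, 27, 29, 35} → COUNT(*)=4
  draft: ids {9, 23, 28, 36} → COUNT(*)=4
  pending: ids {6, 8, 39} → COUNT(*)=3
  returned: ids {22, 37} → COUNT(*)=2

active | 4 ; draft | 4 ; pending | 3 ; returned | 2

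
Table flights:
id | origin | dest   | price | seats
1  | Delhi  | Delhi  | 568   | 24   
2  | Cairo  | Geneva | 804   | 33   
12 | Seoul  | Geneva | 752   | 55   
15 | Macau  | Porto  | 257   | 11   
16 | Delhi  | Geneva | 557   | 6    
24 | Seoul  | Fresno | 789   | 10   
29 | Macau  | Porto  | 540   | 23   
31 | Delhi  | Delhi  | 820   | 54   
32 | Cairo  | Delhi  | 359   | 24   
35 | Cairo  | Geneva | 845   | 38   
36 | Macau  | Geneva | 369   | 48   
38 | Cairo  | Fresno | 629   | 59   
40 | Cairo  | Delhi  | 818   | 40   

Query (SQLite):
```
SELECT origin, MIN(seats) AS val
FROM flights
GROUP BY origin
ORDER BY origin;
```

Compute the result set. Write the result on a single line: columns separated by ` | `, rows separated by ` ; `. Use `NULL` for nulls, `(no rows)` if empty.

Partition flights by origin; compute MIN(seats) within each group.
  Cairo: ids {2, 32, 35, 38, 40} → MIN(seats)=24
  Delhi: ids {1, 16, 31} → MIN(seats)=6
  Macau: ids {15, 29, 36} → MIN(seats)=11
  Seoul: ids {12, 24} → MIN(seats)=10

Cairo | 24 ; Delhi | 6 ; Macau | 11 ; Seoul | 10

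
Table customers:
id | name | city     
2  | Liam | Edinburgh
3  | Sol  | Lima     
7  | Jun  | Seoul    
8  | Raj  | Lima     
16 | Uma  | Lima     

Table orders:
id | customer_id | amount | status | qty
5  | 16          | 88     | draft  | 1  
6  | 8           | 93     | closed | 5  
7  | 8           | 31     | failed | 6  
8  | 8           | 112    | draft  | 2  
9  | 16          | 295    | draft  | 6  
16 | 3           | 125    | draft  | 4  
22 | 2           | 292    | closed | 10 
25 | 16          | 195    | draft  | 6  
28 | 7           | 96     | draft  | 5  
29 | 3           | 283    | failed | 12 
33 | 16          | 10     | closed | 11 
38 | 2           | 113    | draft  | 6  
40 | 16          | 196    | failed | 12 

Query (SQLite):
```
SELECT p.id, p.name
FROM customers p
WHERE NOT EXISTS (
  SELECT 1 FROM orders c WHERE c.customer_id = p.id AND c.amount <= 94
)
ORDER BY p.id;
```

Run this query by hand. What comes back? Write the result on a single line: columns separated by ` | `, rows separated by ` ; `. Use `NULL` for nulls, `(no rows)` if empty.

2 | Liam ; 3 | Sol ; 7 | Jun

For each customers row, check whether any orders with matching customer_id has amount <= 94.
Keep rows where that is false.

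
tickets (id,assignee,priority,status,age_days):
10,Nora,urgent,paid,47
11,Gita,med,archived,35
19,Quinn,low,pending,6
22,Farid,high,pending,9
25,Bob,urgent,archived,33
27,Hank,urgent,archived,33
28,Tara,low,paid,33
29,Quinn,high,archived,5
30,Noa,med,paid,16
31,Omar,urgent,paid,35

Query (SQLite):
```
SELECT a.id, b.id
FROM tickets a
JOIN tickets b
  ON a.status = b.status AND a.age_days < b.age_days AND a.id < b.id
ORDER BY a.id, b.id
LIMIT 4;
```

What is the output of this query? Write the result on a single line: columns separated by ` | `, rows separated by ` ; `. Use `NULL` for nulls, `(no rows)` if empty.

19 | 22 ; 28 | 31 ; 30 | 31

Pairs (a,b) with same status, a.age_days < b.age_days, a.id < b.id.
status groups: archived:{11,25,27,29} paid:{10,28,30,31} pending:{19,22}
Ordered by (a.id, b.id); first 4.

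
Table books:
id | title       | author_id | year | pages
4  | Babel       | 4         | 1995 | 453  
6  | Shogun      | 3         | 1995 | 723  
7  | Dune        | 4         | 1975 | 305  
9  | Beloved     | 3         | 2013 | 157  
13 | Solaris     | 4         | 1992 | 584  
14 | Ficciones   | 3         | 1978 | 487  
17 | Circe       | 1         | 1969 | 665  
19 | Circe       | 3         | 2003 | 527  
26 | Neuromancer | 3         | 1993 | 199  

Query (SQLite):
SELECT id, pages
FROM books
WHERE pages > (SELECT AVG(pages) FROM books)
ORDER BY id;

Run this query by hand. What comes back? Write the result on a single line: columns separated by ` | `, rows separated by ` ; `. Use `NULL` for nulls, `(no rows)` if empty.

Scalar subquery: AVG(pages) over all books rows = 455.555556 (≈; comparison uses full precision).
Keep rows where pages > that value.

6 | 723 ; 13 | 584 ; 14 | 487 ; 17 | 665 ; 19 | 527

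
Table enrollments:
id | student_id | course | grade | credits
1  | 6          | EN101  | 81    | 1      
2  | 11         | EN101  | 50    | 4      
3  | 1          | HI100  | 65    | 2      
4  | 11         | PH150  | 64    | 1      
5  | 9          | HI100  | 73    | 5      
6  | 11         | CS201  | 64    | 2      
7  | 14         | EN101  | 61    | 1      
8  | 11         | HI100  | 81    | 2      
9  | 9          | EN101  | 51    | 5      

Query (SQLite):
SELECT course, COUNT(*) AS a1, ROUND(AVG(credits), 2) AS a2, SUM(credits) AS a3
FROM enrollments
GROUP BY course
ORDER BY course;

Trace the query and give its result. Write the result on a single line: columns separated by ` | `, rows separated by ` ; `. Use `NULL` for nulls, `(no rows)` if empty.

Group enrollments by course.
Per group compute: COUNT(*), ROUND(AVG(credits), 2), SUM(credits).
  CS201: ids {6} → COUNT(*)=1, ROUND(AVG(credits), 2)=2, SUM(credits)=2
  EN101: ids {1, 2, 7, 9} → COUNT(*)=4, ROUND(AVG(credits), 2)=2.75, SUM(credits)=11
  HI100: ids {3, 5, 8} → COUNT(*)=3, ROUND(AVG(credits), 2)=3, SUM(credits)=9
  PH150: ids {4} → COUNT(*)=1, ROUND(AVG(credits), 2)=1, SUM(credits)=1

CS201 | 1 | 2 | 2 ; EN101 | 4 | 2.75 | 11 ; HI100 | 3 | 3 | 9 ; PH150 | 1 | 1 | 1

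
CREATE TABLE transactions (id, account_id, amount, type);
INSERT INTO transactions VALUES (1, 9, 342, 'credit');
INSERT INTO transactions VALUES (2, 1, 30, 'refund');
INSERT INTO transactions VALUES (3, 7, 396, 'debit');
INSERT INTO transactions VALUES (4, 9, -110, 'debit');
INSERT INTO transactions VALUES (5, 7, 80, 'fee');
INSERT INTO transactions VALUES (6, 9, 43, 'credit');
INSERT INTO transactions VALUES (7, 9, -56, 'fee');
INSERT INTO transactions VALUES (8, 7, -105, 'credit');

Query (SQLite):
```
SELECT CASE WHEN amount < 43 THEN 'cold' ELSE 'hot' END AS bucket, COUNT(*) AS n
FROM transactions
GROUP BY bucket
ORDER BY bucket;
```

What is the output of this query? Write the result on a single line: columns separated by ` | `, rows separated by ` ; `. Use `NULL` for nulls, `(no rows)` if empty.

cold | 4 ; hot | 4

Bucket rows by amount < 43 → 'cold' else 'hot'; count each bucket.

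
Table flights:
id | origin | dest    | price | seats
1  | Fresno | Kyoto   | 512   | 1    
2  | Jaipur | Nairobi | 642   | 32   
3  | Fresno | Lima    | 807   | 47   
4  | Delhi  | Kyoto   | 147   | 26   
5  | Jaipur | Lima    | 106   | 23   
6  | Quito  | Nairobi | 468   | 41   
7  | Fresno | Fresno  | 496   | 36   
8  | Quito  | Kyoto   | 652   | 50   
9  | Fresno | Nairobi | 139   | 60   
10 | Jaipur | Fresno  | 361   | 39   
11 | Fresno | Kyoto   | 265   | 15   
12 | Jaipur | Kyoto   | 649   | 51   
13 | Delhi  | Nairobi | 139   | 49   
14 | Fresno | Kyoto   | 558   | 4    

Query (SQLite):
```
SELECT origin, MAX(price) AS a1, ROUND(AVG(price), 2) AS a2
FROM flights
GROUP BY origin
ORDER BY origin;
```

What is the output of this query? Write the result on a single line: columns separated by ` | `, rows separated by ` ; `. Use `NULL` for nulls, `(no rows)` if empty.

Delhi | 147 | 143 ; Fresno | 807 | 462.83 ; Jaipur | 649 | 439.5 ; Quito | 652 | 560

Group flights by origin.
Per group compute: MAX(price), ROUND(AVG(price), 2).
  Delhi: ids {4, 13} → MAX(price)=147, ROUND(AVG(price), 2)=143
  Fresno: ids {1, 3, 7, 9, 11, 14} → MAX(price)=807, ROUND(AVG(price), 2)=462.83
  Jaipur: ids {2, 5, 10, 12} → MAX(price)=649, ROUND(AVG(price), 2)=439.5
  Quito: ids {6, 8} → MAX(price)=652, ROUND(AVG(price), 2)=560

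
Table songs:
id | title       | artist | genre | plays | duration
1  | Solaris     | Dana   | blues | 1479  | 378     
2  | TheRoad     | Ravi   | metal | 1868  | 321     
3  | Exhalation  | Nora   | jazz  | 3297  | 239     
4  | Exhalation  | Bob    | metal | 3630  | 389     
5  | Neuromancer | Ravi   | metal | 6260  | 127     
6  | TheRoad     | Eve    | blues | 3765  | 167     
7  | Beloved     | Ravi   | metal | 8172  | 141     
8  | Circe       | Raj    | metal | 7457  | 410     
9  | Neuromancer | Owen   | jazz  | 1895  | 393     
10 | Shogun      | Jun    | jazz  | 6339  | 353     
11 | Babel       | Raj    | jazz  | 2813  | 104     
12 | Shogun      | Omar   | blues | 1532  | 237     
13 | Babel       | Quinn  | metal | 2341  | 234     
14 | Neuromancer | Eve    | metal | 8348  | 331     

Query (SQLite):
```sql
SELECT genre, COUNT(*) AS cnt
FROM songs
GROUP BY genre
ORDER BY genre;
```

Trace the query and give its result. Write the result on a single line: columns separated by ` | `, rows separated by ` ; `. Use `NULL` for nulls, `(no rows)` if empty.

Partition songs by genre; compute COUNT(*) within each group.
  blues: ids {1, 6, 12} → COUNT(*)=3
  jazz: ids {3, 9, 10, 11} → COUNT(*)=4
  metal: ids {2, 4, 5, 7, 8, 13, 14} → COUNT(*)=7

blues | 3 ; jazz | 4 ; metal | 7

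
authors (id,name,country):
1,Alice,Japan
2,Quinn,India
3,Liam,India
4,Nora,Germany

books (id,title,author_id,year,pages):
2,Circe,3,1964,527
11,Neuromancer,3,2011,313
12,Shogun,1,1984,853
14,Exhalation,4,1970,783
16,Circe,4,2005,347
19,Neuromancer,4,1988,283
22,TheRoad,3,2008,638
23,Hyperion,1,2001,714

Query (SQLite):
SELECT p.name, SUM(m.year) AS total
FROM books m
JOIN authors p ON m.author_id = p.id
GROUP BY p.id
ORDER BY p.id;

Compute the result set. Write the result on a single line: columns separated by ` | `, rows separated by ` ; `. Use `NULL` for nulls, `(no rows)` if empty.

Alice | 3985 ; Liam | 5983 ; Nora | 5963

Join each books row to its authors via author_id.
Group joined rows by authors.id; compute SUM(m.year) per group.
  1: ids {12, 23} → SUM(m.year)=3985
  3: ids {2, 11, 22} → SUM(m.year)=5983
  4: ids {14, 16, 19} → SUM(m.year)=5963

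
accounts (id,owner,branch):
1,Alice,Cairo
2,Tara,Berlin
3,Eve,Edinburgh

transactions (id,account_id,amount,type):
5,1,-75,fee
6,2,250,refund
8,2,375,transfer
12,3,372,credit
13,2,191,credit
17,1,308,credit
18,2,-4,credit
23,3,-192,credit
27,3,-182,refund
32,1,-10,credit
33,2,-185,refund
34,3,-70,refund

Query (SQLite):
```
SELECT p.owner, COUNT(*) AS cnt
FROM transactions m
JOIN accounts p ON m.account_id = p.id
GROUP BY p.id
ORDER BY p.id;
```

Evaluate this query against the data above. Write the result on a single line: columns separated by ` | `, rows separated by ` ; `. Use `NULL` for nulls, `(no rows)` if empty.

Join each transactions row to its accounts via account_id.
Group joined rows by accounts.id; compute COUNT(*) per group.
  1: ids {5, 17, 32} → COUNT(*)=3
  2: ids {6, 8, 13, 18, 33} → COUNT(*)=5
  3: ids {12, 23, 27, 34} → COUNT(*)=4

Alice | 3 ; Tara | 5 ; Eve | 4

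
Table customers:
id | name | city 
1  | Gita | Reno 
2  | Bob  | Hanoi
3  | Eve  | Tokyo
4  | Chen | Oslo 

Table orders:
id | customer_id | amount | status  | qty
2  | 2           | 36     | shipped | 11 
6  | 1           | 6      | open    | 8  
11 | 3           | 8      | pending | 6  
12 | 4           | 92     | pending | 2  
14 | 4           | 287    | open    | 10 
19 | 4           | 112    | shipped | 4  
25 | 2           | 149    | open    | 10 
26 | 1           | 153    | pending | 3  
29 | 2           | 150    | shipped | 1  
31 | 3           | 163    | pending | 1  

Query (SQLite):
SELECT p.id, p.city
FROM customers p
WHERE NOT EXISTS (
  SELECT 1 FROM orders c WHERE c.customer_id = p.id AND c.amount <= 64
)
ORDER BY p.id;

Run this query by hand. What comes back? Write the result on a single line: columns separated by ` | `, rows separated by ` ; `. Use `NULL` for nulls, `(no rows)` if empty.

For each customers row, check whether any orders with matching customer_id has amount <= 64.
Keep rows where that is false.

4 | Oslo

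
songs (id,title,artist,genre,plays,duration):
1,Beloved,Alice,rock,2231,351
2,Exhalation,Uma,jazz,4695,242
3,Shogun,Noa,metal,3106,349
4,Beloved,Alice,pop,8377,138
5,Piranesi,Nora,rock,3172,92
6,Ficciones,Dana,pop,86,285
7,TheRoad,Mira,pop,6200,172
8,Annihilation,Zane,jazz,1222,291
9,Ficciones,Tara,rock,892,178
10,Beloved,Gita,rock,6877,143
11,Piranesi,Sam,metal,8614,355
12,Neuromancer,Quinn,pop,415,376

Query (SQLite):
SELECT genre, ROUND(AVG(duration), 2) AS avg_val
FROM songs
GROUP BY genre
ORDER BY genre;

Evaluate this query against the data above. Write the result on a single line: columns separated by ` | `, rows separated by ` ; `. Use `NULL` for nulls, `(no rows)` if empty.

jazz | 266.5 ; metal | 352 ; pop | 242.75 ; rock | 191

Partition songs by genre; compute ROUND(AVG(duration), 2) within each group.
  jazz: ids {2, 8} → ROUND(AVG(duration), 2)=266.5
  metal: ids {3, 11} → ROUND(AVG(duration), 2)=352
  pop: ids {4, 6, 7, 12} → ROUND(AVG(duration), 2)=242.75
  rock: ids {1, 5, 9, 10} → ROUND(AVG(duration), 2)=191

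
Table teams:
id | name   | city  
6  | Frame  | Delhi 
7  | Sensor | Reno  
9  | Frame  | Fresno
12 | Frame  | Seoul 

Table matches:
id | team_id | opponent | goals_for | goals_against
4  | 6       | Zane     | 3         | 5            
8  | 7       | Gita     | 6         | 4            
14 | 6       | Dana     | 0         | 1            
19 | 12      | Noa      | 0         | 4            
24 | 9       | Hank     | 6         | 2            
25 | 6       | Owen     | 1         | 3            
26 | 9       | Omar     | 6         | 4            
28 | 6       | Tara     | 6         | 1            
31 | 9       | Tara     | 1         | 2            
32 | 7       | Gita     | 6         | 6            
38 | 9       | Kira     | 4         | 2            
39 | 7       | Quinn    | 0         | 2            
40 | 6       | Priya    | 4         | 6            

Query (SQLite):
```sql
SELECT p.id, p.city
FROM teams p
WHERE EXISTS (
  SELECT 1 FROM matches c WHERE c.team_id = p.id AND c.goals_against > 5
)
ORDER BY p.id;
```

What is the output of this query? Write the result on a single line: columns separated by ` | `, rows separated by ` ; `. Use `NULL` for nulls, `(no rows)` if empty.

6 | Delhi ; 7 | Reno

For each teams row, check whether any matches with matching team_id has goals_against > 5.
Keep rows where that is true.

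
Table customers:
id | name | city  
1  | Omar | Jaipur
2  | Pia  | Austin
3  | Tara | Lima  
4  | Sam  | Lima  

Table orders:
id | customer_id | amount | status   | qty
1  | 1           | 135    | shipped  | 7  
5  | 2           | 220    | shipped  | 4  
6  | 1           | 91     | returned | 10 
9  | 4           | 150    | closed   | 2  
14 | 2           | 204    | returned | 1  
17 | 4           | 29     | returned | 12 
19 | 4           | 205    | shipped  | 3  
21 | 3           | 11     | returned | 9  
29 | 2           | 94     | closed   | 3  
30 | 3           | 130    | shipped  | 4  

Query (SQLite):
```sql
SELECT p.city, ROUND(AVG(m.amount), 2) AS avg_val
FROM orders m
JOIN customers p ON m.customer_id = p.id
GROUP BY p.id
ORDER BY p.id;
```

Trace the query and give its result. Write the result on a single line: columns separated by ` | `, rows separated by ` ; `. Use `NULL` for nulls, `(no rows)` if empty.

Join each orders row to its customers via customer_id.
Group joined rows by customers.id; compute ROUND(AVG(m.amount), 2) per group.
  1: ids {1, 6} → ROUND(AVG(m.amount), 2)=113
  2: ids {5, 14, 29} → ROUND(AVG(m.amount), 2)=172.67
  3: ids {21, 30} → ROUND(AVG(m.amount), 2)=70.5
  4: ids {9, 17, 19} → ROUND(AVG(m.amount), 2)=128

Jaipur | 113 ; Austin | 172.67 ; Lima | 70.5 ; Lima | 128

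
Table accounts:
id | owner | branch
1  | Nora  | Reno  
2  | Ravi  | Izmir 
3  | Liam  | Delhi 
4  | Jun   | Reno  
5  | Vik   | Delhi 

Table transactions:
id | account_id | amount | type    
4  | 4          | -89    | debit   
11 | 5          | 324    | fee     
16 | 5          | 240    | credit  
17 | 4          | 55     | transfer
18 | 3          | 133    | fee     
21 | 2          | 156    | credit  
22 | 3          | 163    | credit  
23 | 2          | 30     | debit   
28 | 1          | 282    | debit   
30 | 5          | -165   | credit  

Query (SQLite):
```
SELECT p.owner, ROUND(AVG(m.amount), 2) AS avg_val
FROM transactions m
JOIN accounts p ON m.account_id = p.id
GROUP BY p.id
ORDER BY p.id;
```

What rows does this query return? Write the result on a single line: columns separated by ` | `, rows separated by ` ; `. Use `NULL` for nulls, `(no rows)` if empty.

Nora | 282 ; Ravi | 93 ; Liam | 148 ; Jun | -17 ; Vik | 133

Join each transactions row to its accounts via account_id.
Group joined rows by accounts.id; compute ROUND(AVG(m.amount), 2) per group.
  1: ids {28} → ROUND(AVG(m.amount), 2)=282
  2: ids {21, 23} → ROUND(AVG(m.amount), 2)=93
  3: ids {18, 22} → ROUND(AVG(m.amount), 2)=148
  4: ids {4, 17} → ROUND(AVG(m.amount), 2)=-17
  5: ids {11, 16, 30} → ROUND(AVG(m.amount), 2)=133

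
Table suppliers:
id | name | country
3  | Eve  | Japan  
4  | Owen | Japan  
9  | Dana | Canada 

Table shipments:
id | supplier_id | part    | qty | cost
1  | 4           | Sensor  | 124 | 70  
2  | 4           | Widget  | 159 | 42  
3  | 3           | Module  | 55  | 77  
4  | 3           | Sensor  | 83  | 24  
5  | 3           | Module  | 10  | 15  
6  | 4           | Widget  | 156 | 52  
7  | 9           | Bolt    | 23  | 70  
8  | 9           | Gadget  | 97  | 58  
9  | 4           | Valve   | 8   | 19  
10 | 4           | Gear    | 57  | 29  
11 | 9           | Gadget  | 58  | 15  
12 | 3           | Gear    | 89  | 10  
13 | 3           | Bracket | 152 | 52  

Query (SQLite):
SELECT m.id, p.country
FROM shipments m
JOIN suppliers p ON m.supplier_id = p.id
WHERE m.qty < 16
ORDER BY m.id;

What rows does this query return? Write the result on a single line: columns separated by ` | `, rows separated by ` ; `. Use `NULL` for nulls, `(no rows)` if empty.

Each shipments row matches the suppliers row where supplier_id = suppliers.id.
Then keep rows with m.qty < 16.

5 | Japan ; 9 | Japan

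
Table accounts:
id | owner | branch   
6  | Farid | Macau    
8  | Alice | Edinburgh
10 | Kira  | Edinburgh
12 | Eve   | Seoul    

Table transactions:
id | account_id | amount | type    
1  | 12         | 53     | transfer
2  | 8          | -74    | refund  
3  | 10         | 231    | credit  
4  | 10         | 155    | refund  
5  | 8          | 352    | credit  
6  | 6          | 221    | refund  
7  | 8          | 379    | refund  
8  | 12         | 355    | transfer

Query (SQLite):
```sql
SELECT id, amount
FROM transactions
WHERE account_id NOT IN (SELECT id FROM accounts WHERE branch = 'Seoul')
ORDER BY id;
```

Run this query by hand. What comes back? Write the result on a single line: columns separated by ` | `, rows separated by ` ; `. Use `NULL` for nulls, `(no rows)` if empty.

2 | -74 ; 3 | 231 ; 4 | 155 ; 5 | 352 ; 6 | 221 ; 7 | 379

Inner query: accounts.id where branch = 'Seoul'.
Outer: keep transactions rows whose account_id is not in that set.
Inner query → {12}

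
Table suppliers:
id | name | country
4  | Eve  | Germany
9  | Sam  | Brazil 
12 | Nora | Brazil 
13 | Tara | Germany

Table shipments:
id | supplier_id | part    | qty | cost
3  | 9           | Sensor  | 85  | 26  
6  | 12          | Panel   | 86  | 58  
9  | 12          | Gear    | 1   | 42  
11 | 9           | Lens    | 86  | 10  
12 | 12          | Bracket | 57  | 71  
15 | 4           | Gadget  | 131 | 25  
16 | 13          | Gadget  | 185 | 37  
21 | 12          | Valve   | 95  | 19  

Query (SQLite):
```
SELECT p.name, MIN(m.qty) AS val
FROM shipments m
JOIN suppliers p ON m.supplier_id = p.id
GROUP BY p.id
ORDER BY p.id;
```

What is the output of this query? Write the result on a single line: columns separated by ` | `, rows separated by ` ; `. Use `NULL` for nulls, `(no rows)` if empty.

Join each shipments row to its suppliers via supplier_id.
Group joined rows by suppliers.id; compute MIN(m.qty) per group.
  4: ids {15} → MIN(m.qty)=131
  9: ids {3, 11} → MIN(m.qty)=85
  12: ids {6, 9, 12, 21} → MIN(m.qty)=1
  13: ids {16} → MIN(m.qty)=185

Eve | 131 ; Sam | 85 ; Nora | 1 ; Tara | 185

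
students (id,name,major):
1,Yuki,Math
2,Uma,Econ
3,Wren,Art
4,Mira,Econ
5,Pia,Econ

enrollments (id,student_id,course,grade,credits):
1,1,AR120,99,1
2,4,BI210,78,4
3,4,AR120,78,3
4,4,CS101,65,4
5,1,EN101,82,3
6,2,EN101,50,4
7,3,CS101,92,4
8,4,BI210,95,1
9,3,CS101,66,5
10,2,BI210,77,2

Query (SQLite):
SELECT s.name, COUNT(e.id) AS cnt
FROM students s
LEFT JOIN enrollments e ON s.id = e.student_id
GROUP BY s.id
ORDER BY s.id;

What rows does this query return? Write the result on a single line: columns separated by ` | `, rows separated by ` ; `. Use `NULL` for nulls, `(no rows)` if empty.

Yuki | 2 ; Uma | 2 ; Wren | 2 ; Mira | 4 ; Pia | 0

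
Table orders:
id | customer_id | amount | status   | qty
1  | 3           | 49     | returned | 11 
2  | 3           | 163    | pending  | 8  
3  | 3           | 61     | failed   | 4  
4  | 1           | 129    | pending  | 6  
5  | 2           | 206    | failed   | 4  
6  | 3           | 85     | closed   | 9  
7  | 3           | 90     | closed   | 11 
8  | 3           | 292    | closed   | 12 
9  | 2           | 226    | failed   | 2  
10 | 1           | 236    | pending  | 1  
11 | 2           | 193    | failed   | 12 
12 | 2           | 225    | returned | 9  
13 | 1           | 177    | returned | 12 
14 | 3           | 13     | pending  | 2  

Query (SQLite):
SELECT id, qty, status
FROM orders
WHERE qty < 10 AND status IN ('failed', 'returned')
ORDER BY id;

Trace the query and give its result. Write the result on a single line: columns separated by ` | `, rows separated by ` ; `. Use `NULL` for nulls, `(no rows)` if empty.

3 | 4 | failed ; 5 | 4 | failed ; 9 | 2 | failed ; 12 | 9 | returned

qty < 10: ids {2, 3, 4, 5, 6, 9, 10, 12, 14}
status IN ('failed', 'returned'): ids {1, 3, 5, 9, 11, 12, 13}
Combine with AND.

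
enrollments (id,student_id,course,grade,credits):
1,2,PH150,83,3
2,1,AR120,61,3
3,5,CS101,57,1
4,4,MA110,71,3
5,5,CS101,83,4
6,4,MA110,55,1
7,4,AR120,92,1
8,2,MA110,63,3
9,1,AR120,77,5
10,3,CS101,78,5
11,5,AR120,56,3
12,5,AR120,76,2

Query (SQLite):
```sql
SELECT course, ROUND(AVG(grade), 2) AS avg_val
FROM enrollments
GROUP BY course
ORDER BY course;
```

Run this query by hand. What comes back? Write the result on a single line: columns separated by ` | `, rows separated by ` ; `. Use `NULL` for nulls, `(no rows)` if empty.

Partition enrollments by course; compute ROUND(AVG(grade), 2) within each group.
  AR120: ids {2, 7, 9, 11, 12} → ROUND(AVG(grade), 2)=72.4
  CS101: ids {3, 5, 10} → ROUND(AVG(grade), 2)=72.67
  MA110: ids {4, 6, 8} → ROUND(AVG(grade), 2)=63
  PH150: ids {1} → ROUND(AVG(grade), 2)=83

AR120 | 72.4 ; CS101 | 72.67 ; MA110 | 63 ; PH150 | 83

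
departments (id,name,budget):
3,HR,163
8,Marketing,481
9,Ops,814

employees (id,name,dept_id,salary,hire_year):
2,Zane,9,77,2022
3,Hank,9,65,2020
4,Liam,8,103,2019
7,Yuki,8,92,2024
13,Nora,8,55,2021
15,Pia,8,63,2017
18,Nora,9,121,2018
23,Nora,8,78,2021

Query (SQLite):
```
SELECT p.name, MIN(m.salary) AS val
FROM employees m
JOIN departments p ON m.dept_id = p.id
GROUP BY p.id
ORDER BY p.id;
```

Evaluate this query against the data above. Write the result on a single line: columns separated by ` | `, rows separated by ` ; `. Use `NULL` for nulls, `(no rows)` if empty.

Marketing | 55 ; Ops | 65

Join each employees row to its departments via dept_id.
Group joined rows by departments.id; compute MIN(m.salary) per group.
  8: ids {4, 7, 13, 15, 23} → MIN(m.salary)=55
  9: ids {2, 3, 18} → MIN(m.salary)=65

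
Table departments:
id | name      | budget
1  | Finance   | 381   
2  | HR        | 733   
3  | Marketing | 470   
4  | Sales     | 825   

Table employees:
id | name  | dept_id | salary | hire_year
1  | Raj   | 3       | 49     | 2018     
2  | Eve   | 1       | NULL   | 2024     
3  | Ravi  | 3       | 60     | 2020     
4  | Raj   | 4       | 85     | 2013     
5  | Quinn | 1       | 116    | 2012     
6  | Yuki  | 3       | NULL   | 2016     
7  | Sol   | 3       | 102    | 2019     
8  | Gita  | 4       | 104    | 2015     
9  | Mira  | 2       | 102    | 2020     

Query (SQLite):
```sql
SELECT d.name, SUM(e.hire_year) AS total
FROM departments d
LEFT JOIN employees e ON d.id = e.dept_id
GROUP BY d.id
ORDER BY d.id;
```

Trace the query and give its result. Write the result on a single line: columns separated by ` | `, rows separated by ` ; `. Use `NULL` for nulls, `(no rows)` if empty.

Finance | 4036 ; HR | 2020 ; Marketing | 8073 ; Sales | 4028

LEFT JOIN keeps every departments row; unmatched ones get NULL for employees columns.
Group by departments.id and compute SUM(e.hire_year). SUM over an all-NULL group is NULL.
  1: ids {2, 5} → SUM(e.hire_year)=4036
  2: ids {9} → SUM(e.hire_year)=2020
  3: ids {1, 3, 6, 7} → SUM(e.hire_year)=8073
  4: ids {4, 8} → SUM(e.hire_year)=4028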